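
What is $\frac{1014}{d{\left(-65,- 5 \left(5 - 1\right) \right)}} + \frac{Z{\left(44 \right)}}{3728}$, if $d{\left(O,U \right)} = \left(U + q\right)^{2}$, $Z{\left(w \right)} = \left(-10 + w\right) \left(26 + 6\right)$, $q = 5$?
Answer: $\frac{83854}{17475} \approx 4.7985$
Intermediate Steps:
$Z{\left(w \right)} = -320 + 32 w$ ($Z{\left(w \right)} = \left(-10 + w\right) 32 = -320 + 32 w$)
$d{\left(O,U \right)} = \left(5 + U\right)^{2}$ ($d{\left(O,U \right)} = \left(U + 5\right)^{2} = \left(5 + U\right)^{2}$)
$\frac{1014}{d{\left(-65,- 5 \left(5 - 1\right) \right)}} + \frac{Z{\left(44 \right)}}{3728} = \frac{1014}{\left(5 - 5 \left(5 - 1\right)\right)^{2}} + \frac{-320 + 32 \cdot 44}{3728} = \frac{1014}{\left(5 - 20\right)^{2}} + \left(-320 + 1408\right) \frac{1}{3728} = \frac{1014}{\left(5 - 20\right)^{2}} + 1088 \cdot \frac{1}{3728} = \frac{1014}{\left(-15\right)^{2}} + \frac{68}{233} = \frac{1014}{225} + \frac{68}{233} = 1014 \cdot \frac{1}{225} + \frac{68}{233} = \frac{338}{75} + \frac{68}{233} = \frac{83854}{17475}$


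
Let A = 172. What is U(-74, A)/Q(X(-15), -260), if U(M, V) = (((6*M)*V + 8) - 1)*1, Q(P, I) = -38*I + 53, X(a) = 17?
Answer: -76361/9933 ≈ -7.6876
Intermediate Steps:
Q(P, I) = 53 - 38*I
U(M, V) = 7 + 6*M*V (U(M, V) = ((6*M*V + 8) - 1)*1 = ((8 + 6*M*V) - 1)*1 = (7 + 6*M*V)*1 = 7 + 6*M*V)
U(-74, A)/Q(X(-15), -260) = (7 + 6*(-74)*172)/(53 - 38*(-260)) = (7 - 76368)/(53 + 9880) = -76361/9933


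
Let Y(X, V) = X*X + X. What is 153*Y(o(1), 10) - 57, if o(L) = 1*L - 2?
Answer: -57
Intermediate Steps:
o(L) = -2 + L (o(L) = L - 2 = -2 + L)
Y(X, V) = X + X**2 (Y(X, V) = X**2 + X = X + X**2)
153*Y(o(1), 10) - 57 = 153*((-2 + 1)*(1 + (-2 + 1))) - 57 = 153*(-(1 - 1)) - 57 = 153*(-1*0) - 57 = 153*0 - 57 = 0 - 57 = -57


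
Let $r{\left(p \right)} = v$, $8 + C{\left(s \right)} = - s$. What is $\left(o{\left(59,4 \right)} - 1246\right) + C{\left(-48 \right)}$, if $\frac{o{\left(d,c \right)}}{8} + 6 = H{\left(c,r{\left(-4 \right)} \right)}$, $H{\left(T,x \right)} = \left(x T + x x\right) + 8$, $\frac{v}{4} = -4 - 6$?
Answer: $10330$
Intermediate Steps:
$C{\left(s \right)} = -8 - s$
$v = -40$ ($v = 4 \left(-4 - 6\right) = 4 \left(-10\right) = -40$)
$r{\left(p \right)} = -40$
$H{\left(T,x \right)} = 8 + x^{2} + T x$ ($H{\left(T,x \right)} = \left(T x + x^{2}\right) + 8 = \left(x^{2} + T x\right) + 8 = 8 + x^{2} + T x$)
$o{\left(d,c \right)} = 12816 - 320 c$ ($o{\left(d,c \right)} = -48 + 8 \left(8 + \left(-40\right)^{2} + c \left(-40\right)\right) = -48 + 8 \left(8 + 1600 - 40 c\right) = -48 + 8 \left(1608 - 40 c\right) = -48 - \left(-12864 + 320 c\right) = 12816 - 320 c$)
$\left(o{\left(59,4 \right)} - 1246\right) + C{\left(-48 \right)} = \left(\left(12816 - 1280\right) - 1246\right) - -40 = \left(\left(12816 - 1280\right) - 1246\right) + \left(-8 + 48\right) = \left(11536 - 1246\right) + 40 = 10290 + 40 = 10330$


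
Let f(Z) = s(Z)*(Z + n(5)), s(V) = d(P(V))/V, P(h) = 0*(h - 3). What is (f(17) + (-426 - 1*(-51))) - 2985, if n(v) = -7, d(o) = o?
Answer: -3360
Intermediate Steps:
P(h) = 0 (P(h) = 0*(-3 + h) = 0)
s(V) = 0 (s(V) = 0/V = 0)
f(Z) = 0 (f(Z) = 0*(Z - 7) = 0*(-7 + Z) = 0)
(f(17) + (-426 - 1*(-51))) - 2985 = (0 + (-426 - 1*(-51))) - 2985 = (0 + (-426 + 51)) - 2985 = (0 - 375) - 2985 = -375 - 2985 = -3360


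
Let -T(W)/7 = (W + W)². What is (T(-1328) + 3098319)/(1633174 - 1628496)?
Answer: -46282033/4678 ≈ -9893.5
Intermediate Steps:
T(W) = -28*W² (T(W) = -7*(W + W)² = -7*4*W² = -28*W²)
(T(-1328) + 3098319)/(1633174 - 1628496) = (-28*(-1328)² + 3098319)/(1633174 - 1628496) = (-28*1763584 + 3098319)/4678 = (-49380352 + 3098319)*(1/4678) = -46282033*1/4678 = -46282033/4678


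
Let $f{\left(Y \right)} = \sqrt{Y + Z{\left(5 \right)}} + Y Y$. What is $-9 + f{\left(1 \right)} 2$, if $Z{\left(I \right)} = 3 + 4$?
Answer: $-7 + 4 \sqrt{2} \approx -1.3431$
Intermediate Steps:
$Z{\left(I \right)} = 7$
$f{\left(Y \right)} = Y^{2} + \sqrt{7 + Y}$ ($f{\left(Y \right)} = \sqrt{Y + 7} + Y Y = \sqrt{7 + Y} + Y^{2} = Y^{2} + \sqrt{7 + Y}$)
$-9 + f{\left(1 \right)} 2 = -9 + \left(1^{2} + \sqrt{7 + 1}\right) 2 = -9 + \left(1 + \sqrt{8}\right) 2 = -9 + \left(1 + 2 \sqrt{2}\right) 2 = -9 + \left(2 + 4 \sqrt{2}\right) = -7 + 4 \sqrt{2}$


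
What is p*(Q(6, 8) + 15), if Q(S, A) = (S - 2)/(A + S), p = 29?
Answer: 3103/7 ≈ 443.29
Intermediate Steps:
Q(S, A) = (-2 + S)/(A + S)
p*(Q(6, 8) + 15) = 29*((-2 + 6)/(8 + 6) + 15) = 29*(4/14 + 15) = 29*((1/14)*4 + 15) = 29*(2/7 + 15) = 29*(107/7) = 3103/7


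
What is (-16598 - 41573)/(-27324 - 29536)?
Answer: 58171/56860 ≈ 1.0231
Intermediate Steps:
(-16598 - 41573)/(-27324 - 29536) = -58171/(-56860) = -58171*(-1/56860) = 58171/56860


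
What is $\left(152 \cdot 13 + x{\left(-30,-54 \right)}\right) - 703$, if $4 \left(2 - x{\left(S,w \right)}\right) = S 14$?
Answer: $1380$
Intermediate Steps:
$x{\left(S,w \right)} = 2 - \frac{7 S}{2}$ ($x{\left(S,w \right)} = 2 - \frac{S 14}{4} = 2 - \frac{14 S}{4} = 2 - \frac{7 S}{2}$)
$\left(152 \cdot 13 + x{\left(-30,-54 \right)}\right) - 703 = \left(152 \cdot 13 + \left(2 - -105\right)\right) - 703 = \left(1976 + \left(2 + 105\right)\right) - 703 = \left(1976 + 107\right) - 703 = 2083 - 703 = 1380$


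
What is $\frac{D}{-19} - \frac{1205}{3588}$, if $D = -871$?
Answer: $\frac{3102253}{68172} \approx 45.506$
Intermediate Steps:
$\frac{D}{-19} - \frac{1205}{3588} = - \frac{871}{-19} - \frac{1205}{3588} = \left(-871\right) \left(- \frac{1}{19}\right) - \frac{1205}{3588} = \frac{871}{19} - \frac{1205}{3588} = \frac{3102253}{68172}$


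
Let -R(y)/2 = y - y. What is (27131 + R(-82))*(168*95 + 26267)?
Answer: 1145660737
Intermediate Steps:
R(y) = 0 (R(y) = -2*(y - y) = -2*0 = 0)
(27131 + R(-82))*(168*95 + 26267) = (27131 + 0)*(168*95 + 26267) = 27131*(15960 + 26267) = 27131*42227 = 1145660737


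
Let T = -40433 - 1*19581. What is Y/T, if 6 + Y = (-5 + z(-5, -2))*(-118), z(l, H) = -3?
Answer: -469/30007 ≈ -0.015630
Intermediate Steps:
Y = 938 (Y = -6 + (-5 - 3)*(-118) = -6 - 8*(-118) = -6 + 944 = 938)
T = -60014 (T = -40433 - 19581 = -60014)
Y/T = 938/(-60014) = 938*(-1/60014) = -469/30007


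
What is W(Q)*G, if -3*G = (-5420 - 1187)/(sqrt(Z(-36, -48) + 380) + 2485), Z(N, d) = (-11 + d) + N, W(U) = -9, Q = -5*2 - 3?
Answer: -9851037/1234988 + 19821*sqrt(285)/6174940 ≈ -7.9224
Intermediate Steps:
Q = -13 (Q = -10 - 3 = -13)
Z(N, d) = -11 + N + d
G = 6607/(3*(2485 + sqrt(285))) (G = -(-5420 - 1187)/(3*(sqrt((-11 - 36 - 48) + 380) + 2485)) = -(-6607)/(3*(sqrt(-95 + 380) + 2485)) = -(-6607)/(3*(sqrt(285) + 2485)) = -(-6607)/(3*(2485 + sqrt(285))) = 6607/(3*(2485 + sqrt(285))) ≈ 0.88027)
W(Q)*G = -9*(3283679/3704964 - 6607*sqrt(285)/18524820) = -9851037/1234988 + 19821*sqrt(285)/6174940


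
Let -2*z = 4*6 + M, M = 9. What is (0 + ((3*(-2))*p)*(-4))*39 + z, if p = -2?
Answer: -3777/2 ≈ -1888.5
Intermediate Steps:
z = -33/2 (z = -(4*6 + 9)/2 = -(24 + 9)/2 = -1/2*33 = -33/2 ≈ -16.500)
(0 + ((3*(-2))*p)*(-4))*39 + z = (0 + ((3*(-2))*(-2))*(-4))*39 - 33/2 = (0 - 6*(-2)*(-4))*39 - 33/2 = (0 + 12*(-4))*39 - 33/2 = (0 - 48)*39 - 33/2 = -48*39 - 33/2 = -1872 - 33/2 = -3777/2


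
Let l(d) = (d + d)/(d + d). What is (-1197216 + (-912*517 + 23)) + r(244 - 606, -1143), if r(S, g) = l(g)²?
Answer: -1668696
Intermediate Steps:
l(d) = 1 (l(d) = (2*d)/((2*d)) = (2*d)*(1/(2*d)) = 1)
r(S, g) = 1 (r(S, g) = 1² = 1)
(-1197216 + (-912*517 + 23)) + r(244 - 606, -1143) = (-1197216 + (-912*517 + 23)) + 1 = (-1197216 + (-471504 + 23)) + 1 = (-1197216 - 471481) + 1 = -1668697 + 1 = -1668696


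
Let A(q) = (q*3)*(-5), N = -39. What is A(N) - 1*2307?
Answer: -1722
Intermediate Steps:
A(q) = -15*q (A(q) = (3*q)*(-5) = -15*q)
A(N) - 1*2307 = -15*(-39) - 1*2307 = 585 - 2307 = -1722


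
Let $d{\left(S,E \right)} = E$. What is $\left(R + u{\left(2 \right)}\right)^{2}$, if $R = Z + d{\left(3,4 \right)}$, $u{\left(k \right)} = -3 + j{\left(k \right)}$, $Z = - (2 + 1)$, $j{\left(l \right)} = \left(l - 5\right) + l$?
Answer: $9$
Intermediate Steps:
$j{\left(l \right)} = -5 + 2 l$ ($j{\left(l \right)} = \left(-5 + l\right) + l = -5 + 2 l$)
$Z = -3$ ($Z = \left(-1\right) 3 = -3$)
$u{\left(k \right)} = -8 + 2 k$ ($u{\left(k \right)} = -3 + \left(-5 + 2 k\right) = -8 + 2 k$)
$R = 1$ ($R = -3 + 4 = 1$)
$\left(R + u{\left(2 \right)}\right)^{2} = \left(1 + \left(-8 + 2 \cdot 2\right)\right)^{2} = \left(1 + \left(-8 + 4\right)\right)^{2} = \left(1 - 4\right)^{2} = \left(-3\right)^{2} = 9$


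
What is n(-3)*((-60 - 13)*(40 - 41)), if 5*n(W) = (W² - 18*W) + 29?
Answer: 6716/5 ≈ 1343.2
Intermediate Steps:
n(W) = 29/5 - 18*W/5 + W²/5 (n(W) = ((W² - 18*W) + 29)/5 = (29 + W² - 18*W)/5 = 29/5 - 18*W/5 + W²/5)
n(-3)*((-60 - 13)*(40 - 41)) = (29/5 - 18/5*(-3) + (⅕)*(-3)²)*((-60 - 13)*(40 - 41)) = (29/5 + 54/5 + (⅕)*9)*(-73*(-1)) = (29/5 + 54/5 + 9/5)*73 = (92/5)*73 = 6716/5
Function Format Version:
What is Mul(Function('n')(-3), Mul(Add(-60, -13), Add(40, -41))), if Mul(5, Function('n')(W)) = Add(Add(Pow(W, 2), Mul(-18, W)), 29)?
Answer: Rational(6716, 5) ≈ 1343.2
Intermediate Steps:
Function('n')(W) = Add(Rational(29, 5), Mul(Rational(-18, 5), W), Mul(Rational(1, 5), Pow(W, 2))) (Function('n')(W) = Mul(Rational(1, 5), Add(Add(Pow(W, 2), Mul(-18, W)), 29)) = Mul(Rational(1, 5), Add(29, Pow(W, 2), Mul(-18, W))) = Add(Rational(29, 5), Mul(Rational(-18, 5), W), Mul(Rational(1, 5), Pow(W, 2))))
Mul(Function('n')(-3), Mul(Add(-60, -13), Add(40, -41))) = Mul(Add(Rational(29, 5), Mul(Rational(-18, 5), -3), Mul(Rational(1, 5), Pow(-3, 2))), Mul(Add(-60, -13), Add(40, -41))) = Mul(Add(Rational(29, 5), Rational(54, 5), Mul(Rational(1, 5), 9)), Mul(-73, -1)) = Mul(Add(Rational(29, 5), Rational(54, 5), Rational(9, 5)), 73) = Mul(Rational(92, 5), 73) = Rational(6716, 5)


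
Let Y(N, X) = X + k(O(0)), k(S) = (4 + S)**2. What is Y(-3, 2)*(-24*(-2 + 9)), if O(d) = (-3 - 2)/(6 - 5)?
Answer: -504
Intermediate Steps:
O(d) = -5 (O(d) = -5/1 = -5*1 = -5)
Y(N, X) = 1 + X (Y(N, X) = X + (4 - 5)**2 = X + (-1)**2 = X + 1 = 1 + X)
Y(-3, 2)*(-24*(-2 + 9)) = (1 + 2)*(-24*(-2 + 9)) = 3*(-24*7) = 3*(-168) = -504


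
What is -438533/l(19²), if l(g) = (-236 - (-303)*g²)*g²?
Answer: -438533/5145988845667 ≈ -8.5218e-8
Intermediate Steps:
l(g) = g²*(-236 + 303*g²) (l(g) = (-236 + 303*g²)*g² = g²*(-236 + 303*g²))
-438533/l(19²) = -438533*1/(130321*(-236 + 303*(19²)²)) = -438533*1/(130321*(-236 + 303*361²)) = -438533*1/(130321*(-236 + 303*130321)) = -438533*1/(130321*(-236 + 39487263)) = -438533/(130321*39487027) = -438533/5145988845667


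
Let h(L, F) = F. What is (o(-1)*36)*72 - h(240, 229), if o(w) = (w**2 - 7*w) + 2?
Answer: 25691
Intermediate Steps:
o(w) = 2 + w**2 - 7*w
(o(-1)*36)*72 - h(240, 229) = ((2 + (-1)**2 - 7*(-1))*36)*72 - 1*229 = ((2 + 1 + 7)*36)*72 - 229 = (10*36)*72 - 229 = 360*72 - 229 = 25920 - 229 = 25691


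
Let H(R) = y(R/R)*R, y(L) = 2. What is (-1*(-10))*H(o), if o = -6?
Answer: -120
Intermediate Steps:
H(R) = 2*R
(-1*(-10))*H(o) = (-1*(-10))*(2*(-6)) = 10*(-12) = -120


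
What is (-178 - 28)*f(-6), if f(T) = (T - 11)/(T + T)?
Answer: -1751/6 ≈ -291.83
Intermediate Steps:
f(T) = (-11 + T)/(2*T) (f(T) = (-11 + T)/((2*T)) = (-11 + T)*(1/(2*T)) = (-11 + T)/(2*T))
(-178 - 28)*f(-6) = (-178 - 28)*((½)*(-11 - 6)/(-6)) = -103*(-1)*(-17)/6 = -206*17/12 = -1751/6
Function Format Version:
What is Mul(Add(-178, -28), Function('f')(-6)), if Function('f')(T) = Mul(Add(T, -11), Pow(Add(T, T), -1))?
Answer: Rational(-1751, 6) ≈ -291.83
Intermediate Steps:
Function('f')(T) = Mul(Rational(1, 2), Pow(T, -1), Add(-11, T)) (Function('f')(T) = Mul(Add(-11, T), Pow(Mul(2, T), -1)) = Mul(Add(-11, T), Mul(Rational(1, 2), Pow(T, -1))) = Mul(Rational(1, 2), Pow(T, -1), Add(-11, T)))
Mul(Add(-178, -28), Function('f')(-6)) = Mul(Add(-178, -28), Mul(Rational(1, 2), Pow(-6, -1), Add(-11, -6))) = Mul(-206, Mul(Rational(1, 2), Rational(-1, 6), -17)) = Mul(-206, Rational(17, 12)) = Rational(-1751, 6)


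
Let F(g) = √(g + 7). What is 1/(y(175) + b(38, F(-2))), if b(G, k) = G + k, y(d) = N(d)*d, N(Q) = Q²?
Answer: 5359413/28723307704564 - √5/28723307704564 ≈ 1.8659e-7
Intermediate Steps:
F(g) = √(7 + g)
y(d) = d³ (y(d) = d²*d = d³)
1/(y(175) + b(38, F(-2))) = 1/(175³ + (38 + √(7 - 2))) = 1/(5359375 + (38 + √5)) = 1/(5359413 + √5)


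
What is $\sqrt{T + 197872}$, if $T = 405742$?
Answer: $\sqrt{603614} \approx 776.93$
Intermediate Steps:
$\sqrt{T + 197872} = \sqrt{405742 + 197872} = \sqrt{603614}$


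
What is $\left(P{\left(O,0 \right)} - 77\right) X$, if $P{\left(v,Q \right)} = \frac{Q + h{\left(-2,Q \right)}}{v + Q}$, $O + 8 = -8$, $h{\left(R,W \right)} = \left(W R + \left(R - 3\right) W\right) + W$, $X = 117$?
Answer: $-9009$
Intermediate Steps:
$h{\left(R,W \right)} = W + R W + W \left(-3 + R\right)$ ($h{\left(R,W \right)} = \left(R W + \left(-3 + R\right) W\right) + W = \left(R W + W \left(-3 + R\right)\right) + W = W + R W + W \left(-3 + R\right)$)
$O = -16$ ($O = -8 - 8 = -16$)
$P{\left(v,Q \right)} = - \frac{5 Q}{Q + v}$ ($P{\left(v,Q \right)} = \frac{Q + 2 Q \left(-1 - 2\right)}{v + Q} = \frac{Q + 2 Q \left(-3\right)}{Q + v} = \frac{Q - 6 Q}{Q + v} = \frac{\left(-5\right) Q}{Q + v} = - \frac{5 Q}{Q + v}$)
$\left(P{\left(O,0 \right)} - 77\right) X = \left(\left(-5\right) 0 \frac{1}{0 - 16} - 77\right) 117 = \left(\left(-5\right) 0 \frac{1}{-16} - 77\right) 117 = \left(\left(-5\right) 0 \left(- \frac{1}{16}\right) - 77\right) 117 = \left(0 - 77\right) 117 = \left(-77\right) 117 = -9009$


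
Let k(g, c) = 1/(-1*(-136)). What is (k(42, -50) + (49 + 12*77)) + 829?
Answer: 245073/136 ≈ 1802.0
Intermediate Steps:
k(g, c) = 1/136
(k(42, -50) + (49 + 12*77)) + 829 = (1/136 + (49 + 12*77)) + 829 = (1/136 + (49 + 924)) + 829 = (1/136 + 973) + 829 = 132329/136 + 829 = 245073/136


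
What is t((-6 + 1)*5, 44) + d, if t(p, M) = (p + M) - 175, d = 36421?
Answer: 36265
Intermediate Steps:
t(p, M) = -175 + M + p (t(p, M) = (M + p) - 175 = -175 + M + p)
t((-6 + 1)*5, 44) + d = (-175 + 44 + (-6 + 1)*5) + 36421 = (-175 + 44 - 5*5) + 36421 = (-175 + 44 - 25) + 36421 = -156 + 36421 = 36265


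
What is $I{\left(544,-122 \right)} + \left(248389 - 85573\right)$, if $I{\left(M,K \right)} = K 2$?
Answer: $162572$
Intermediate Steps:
$I{\left(M,K \right)} = 2 K$
$I{\left(544,-122 \right)} + \left(248389 - 85573\right) = 2 \left(-122\right) + \left(248389 - 85573\right) = -244 + 162816 = 162572$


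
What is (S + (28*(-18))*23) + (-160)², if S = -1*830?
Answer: 13178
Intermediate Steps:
S = -830
(S + (28*(-18))*23) + (-160)² = (-830 + (28*(-18))*23) + (-160)² = (-830 - 504*23) + 25600 = (-830 - 11592) + 25600 = -12422 + 25600 = 13178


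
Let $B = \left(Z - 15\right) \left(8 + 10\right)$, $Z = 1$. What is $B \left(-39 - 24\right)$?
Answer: $15876$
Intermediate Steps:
$B = -252$ ($B = \left(1 - 15\right) \left(8 + 10\right) = \left(-14\right) 18 = -252$)
$B \left(-39 - 24\right) = - 252 \left(-39 - 24\right) = \left(-252\right) \left(-63\right) = 15876$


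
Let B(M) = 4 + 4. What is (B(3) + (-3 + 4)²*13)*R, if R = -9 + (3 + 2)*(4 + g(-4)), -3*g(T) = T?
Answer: 371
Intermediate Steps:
B(M) = 8
g(T) = -T/3
R = 53/3 (R = -9 + (3 + 2)*(4 - ⅓*(-4)) = -9 + 5*(4 + 4/3) = -9 + 5*(16/3) = -9 + 80/3 = 53/3 ≈ 17.667)
(B(3) + (-3 + 4)²*13)*R = (8 + (-3 + 4)²*13)*(53/3) = (8 + 1²*13)*(53/3) = (8 + 1*13)*(53/3) = (8 + 13)*(53/3) = 21*(53/3) = 371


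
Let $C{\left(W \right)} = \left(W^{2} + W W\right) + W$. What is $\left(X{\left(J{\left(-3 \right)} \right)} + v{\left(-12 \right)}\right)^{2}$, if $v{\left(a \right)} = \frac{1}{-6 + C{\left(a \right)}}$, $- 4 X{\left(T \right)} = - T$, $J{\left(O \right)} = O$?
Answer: $\frac{162409}{291600} \approx 0.55696$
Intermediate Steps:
$X{\left(T \right)} = \frac{T}{4}$ ($X{\left(T \right)} = - \frac{\left(-1\right) T}{4} = \frac{T}{4}$)
$C{\left(W \right)} = W + 2 W^{2}$ ($C{\left(W \right)} = \left(W^{2} + W^{2}\right) + W = 2 W^{2} + W = W + 2 W^{2}$)
$v{\left(a \right)} = \frac{1}{-6 + a \left(1 + 2 a\right)}$
$\left(X{\left(J{\left(-3 \right)} \right)} + v{\left(-12 \right)}\right)^{2} = \left(\frac{1}{4} \left(-3\right) + \frac{1}{-6 - 12 \left(1 + 2 \left(-12\right)\right)}\right)^{2} = \left(- \frac{3}{4} + \frac{1}{-6 - 12 \left(1 - 24\right)}\right)^{2} = \left(- \frac{3}{4} + \frac{1}{-6 - -276}\right)^{2} = \left(- \frac{3}{4} + \frac{1}{-6 + 276}\right)^{2} = \left(- \frac{3}{4} + \frac{1}{270}\right)^{2} = \left(- \frac{403}{540}\right)^{2} = \frac{162409}{291600}$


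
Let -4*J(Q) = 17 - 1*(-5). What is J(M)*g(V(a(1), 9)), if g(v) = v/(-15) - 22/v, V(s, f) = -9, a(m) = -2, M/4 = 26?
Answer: -1507/90 ≈ -16.744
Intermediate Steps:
M = 104 (M = 4*26 = 104)
J(Q) = -11/2 (J(Q) = -(17 - 1*(-5))/4 = -(17 + 5)/4 = -¼*22 = -11/2)
g(v) = -22/v - v/15 (g(v) = v*(-1/15) - 22/v = -v/15 - 22/v = -22/v - v/15)
J(M)*g(V(a(1), 9)) = -11*(-22/(-9) - 1/15*(-9))/2 = -11*(-22*(-⅑) + ⅗)/2 = -11*(22/9 + ⅗)/2 = -11/2*137/45 = -1507/90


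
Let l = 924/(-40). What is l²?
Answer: 53361/100 ≈ 533.61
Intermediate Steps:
l = -231/10 (l = 924*(-1/40) = -231/10 ≈ -23.100)
l² = (-231/10)² = 53361/100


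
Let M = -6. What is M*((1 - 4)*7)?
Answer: 126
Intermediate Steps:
M*((1 - 4)*7) = -6*(1 - 4)*7 = -(-18)*7 = -6*(-21) = 126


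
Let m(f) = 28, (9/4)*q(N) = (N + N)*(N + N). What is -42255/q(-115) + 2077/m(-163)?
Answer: 21442247/296240 ≈ 72.381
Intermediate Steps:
q(N) = 16*N**2/9 (q(N) = 4*((N + N)*(N + N))/9 = 4*((2*N)*(2*N))/9 = 4*(4*N**2)/9 = 16*N**2/9)
-42255/q(-115) + 2077/m(-163) = -42255/((16/9)*(-115)**2) + 2077/28 = -42255/((16/9)*13225) + 2077*(1/28) = -42255/211600/9 + 2077/28 = -42255*9/211600 + 2077/28 = -76059/42320 + 2077/28 = 21442247/296240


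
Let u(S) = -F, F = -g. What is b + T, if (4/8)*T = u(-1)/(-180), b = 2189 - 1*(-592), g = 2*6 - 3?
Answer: 27809/10 ≈ 2780.9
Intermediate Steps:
g = 9 (g = 12 - 3 = 9)
F = -9 (F = -1*9 = -9)
u(S) = 9 (u(S) = -1*(-9) = 9)
b = 2781 (b = 2189 + 592 = 2781)
T = -1/10 (T = 2*(9/(-180)) = 2*(9*(-1/180)) = 2*(-1/20) = -1/10 ≈ -0.10000)
b + T = 2781 - 1/10 = 27809/10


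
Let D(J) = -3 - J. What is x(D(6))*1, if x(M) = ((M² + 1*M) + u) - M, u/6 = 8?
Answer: 129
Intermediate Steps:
u = 48 (u = 6*8 = 48)
x(M) = 48 + M² (x(M) = ((M² + 1*M) + 48) - M = ((M² + M) + 48) - M = ((M + M²) + 48) - M = (48 + M + M²) - M = 48 + M²)
x(D(6))*1 = (48 + (-3 - 1*6)²)*1 = (48 + (-3 - 6)²)*1 = (48 + (-9)²)*1 = (48 + 81)*1 = 129*1 = 129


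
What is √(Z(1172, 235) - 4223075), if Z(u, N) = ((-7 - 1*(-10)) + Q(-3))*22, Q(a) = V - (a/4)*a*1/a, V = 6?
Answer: I*√16891442/2 ≈ 2055.0*I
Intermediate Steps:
Q(a) = 6 - a/4 (Q(a) = 6 - (a/4)*a*1/a = 6 - (a*(¼))*a/a = 6 - (a/4)*a/a = 6 - a²/4/a = 6 - a/4)
Z(u, N) = 429/2 (Z(u, N) = ((-7 - 1*(-10)) + (6 - ¼*(-3)))*22 = ((-7 + 10) + (6 + ¾))*22 = (3 + 27/4)*22 = (39/4)*22 = 429/2)
√(Z(1172, 235) - 4223075) = √(429/2 - 4223075) = √(-8445721/2) = I*√16891442/2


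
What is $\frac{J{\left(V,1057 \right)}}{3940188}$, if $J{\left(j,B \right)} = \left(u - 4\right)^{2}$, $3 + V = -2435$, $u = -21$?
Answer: $\frac{625}{3940188} \approx 0.00015862$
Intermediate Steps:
$V = -2438$ ($V = -3 - 2435 = -2438$)
$J{\left(j,B \right)} = 625$ ($J{\left(j,B \right)} = \left(-21 - 4\right)^{2} = \left(-25\right)^{2} = 625$)
$\frac{J{\left(V,1057 \right)}}{3940188} = \frac{625}{3940188}$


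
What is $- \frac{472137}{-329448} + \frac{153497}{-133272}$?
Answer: $\frac{257361721}{914712372} \approx 0.28136$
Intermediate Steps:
$- \frac{472137}{-329448} + \frac{153497}{-133272} = \left(-472137\right) \left(- \frac{1}{329448}\right) + 153497 \left(- \frac{1}{133272}\right) = \frac{157379}{109816} - \frac{153497}{133272} = \frac{257361721}{914712372}$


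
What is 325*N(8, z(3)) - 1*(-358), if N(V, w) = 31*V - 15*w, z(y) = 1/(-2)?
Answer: 166791/2 ≈ 83396.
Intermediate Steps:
z(y) = -1/2
N(V, w) = -15*w + 31*V
325*N(8, z(3)) - 1*(-358) = 325*(-15*(-1/2) + 31*8) - 1*(-358) = 325*(15/2 + 248) + 358 = 325*(511/2) + 358 = 166075/2 + 358 = 166791/2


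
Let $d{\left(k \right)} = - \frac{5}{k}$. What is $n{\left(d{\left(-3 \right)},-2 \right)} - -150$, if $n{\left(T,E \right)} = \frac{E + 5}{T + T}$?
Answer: $\frac{1509}{10} \approx 150.9$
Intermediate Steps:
$n{\left(T,E \right)} = \frac{5 + E}{2 T}$
$n{\left(d{\left(-3 \right)},-2 \right)} - -150 = \frac{5 - 2}{2 \left(- \frac{5}{-3}\right)} - -150 = \frac{1}{2} \frac{1}{\left(-5\right) \left(- \frac{1}{3}\right)} 3 + 150 = \frac{1}{2} \frac{1}{\frac{5}{3}} \cdot 3 + 150 = \frac{1}{2} \cdot \frac{3}{5} \cdot 3 + 150 = \frac{9}{10} + 150 = \frac{1509}{10}$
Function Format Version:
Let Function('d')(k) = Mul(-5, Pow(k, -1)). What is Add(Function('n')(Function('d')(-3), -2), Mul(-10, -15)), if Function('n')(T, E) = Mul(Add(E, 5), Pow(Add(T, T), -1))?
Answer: Rational(1509, 10) ≈ 150.90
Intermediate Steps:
Function('n')(T, E) = Mul(Rational(1, 2), Pow(T, -1), Add(5, E)) (Function('n')(T, E) = Mul(Add(5, E), Pow(Mul(2, T), -1)) = Mul(Add(5, E), Mul(Rational(1, 2), Pow(T, -1))) = Mul(Rational(1, 2), Pow(T, -1), Add(5, E)))
Add(Function('n')(Function('d')(-3), -2), Mul(-10, -15)) = Add(Mul(Rational(1, 2), Pow(Mul(-5, Pow(-3, -1)), -1), Add(5, -2)), Mul(-10, -15)) = Add(Mul(Rational(1, 2), Pow(Mul(-5, Rational(-1, 3)), -1), 3), 150) = Add(Mul(Rational(1, 2), Pow(Rational(5, 3), -1), 3), 150) = Add(Mul(Rational(1, 2), Rational(3, 5), 3), 150) = Add(Rational(9, 10), 150) = Rational(1509, 10)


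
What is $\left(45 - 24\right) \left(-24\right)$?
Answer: $-504$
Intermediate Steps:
$\left(45 - 24\right) \left(-24\right) = 21 \left(-24\right) = -504$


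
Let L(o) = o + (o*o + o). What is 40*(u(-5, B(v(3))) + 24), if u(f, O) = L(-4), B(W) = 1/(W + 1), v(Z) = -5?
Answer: 1280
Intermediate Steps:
L(o) = o**2 + 2*o (L(o) = o + (o**2 + o) = o + (o + o**2) = o**2 + 2*o)
B(W) = 1/(1 + W)
u(f, O) = 8 (u(f, O) = -4*(2 - 4) = -4*(-2) = 8)
40*(u(-5, B(v(3))) + 24) = 40*(8 + 24) = 40*32 = 1280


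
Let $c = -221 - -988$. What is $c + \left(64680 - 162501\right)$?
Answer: $-97054$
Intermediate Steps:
$c = 767$ ($c = -221 + 988 = 767$)
$c + \left(64680 - 162501\right) = 767 + \left(64680 - 162501\right) = 767 - 97821 = -97054$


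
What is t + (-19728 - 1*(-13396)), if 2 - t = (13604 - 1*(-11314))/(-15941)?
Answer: -100881612/15941 ≈ -6328.4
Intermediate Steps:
t = 56800/15941 (t = 2 - (13604 - 1*(-11314))/(-15941) = 2 - (13604 + 11314)*(-1)/15941 = 2 - 24918*(-1)/15941 = 2 - 1*(-24918/15941) = 2 + 24918/15941 = 56800/15941 ≈ 3.5631)
t + (-19728 - 1*(-13396)) = 56800/15941 + (-19728 - 1*(-13396)) = 56800/15941 + (-19728 + 13396) = 56800/15941 - 6332 = -100881612/15941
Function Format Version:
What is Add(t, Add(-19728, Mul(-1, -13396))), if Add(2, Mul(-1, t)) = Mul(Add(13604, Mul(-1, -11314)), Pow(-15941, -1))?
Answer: Rational(-100881612, 15941) ≈ -6328.4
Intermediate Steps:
t = Rational(56800, 15941) (t = Add(2, Mul(-1, Mul(Add(13604, Mul(-1, -11314)), Pow(-15941, -1)))) = Add(2, Mul(-1, Mul(Add(13604, 11314), Rational(-1, 15941)))) = Add(2, Mul(-1, Mul(24918, Rational(-1, 15941)))) = Add(2, Mul(-1, Rational(-24918, 15941))) = Add(2, Rational(24918, 15941)) = Rational(56800, 15941) ≈ 3.5631)
Add(t, Add(-19728, Mul(-1, -13396))) = Add(Rational(56800, 15941), Add(-19728, Mul(-1, -13396))) = Add(Rational(56800, 15941), Add(-19728, 13396)) = Add(Rational(56800, 15941), -6332) = Rational(-100881612, 15941)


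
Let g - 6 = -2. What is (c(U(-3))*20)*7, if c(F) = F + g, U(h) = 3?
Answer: 980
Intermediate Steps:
g = 4 (g = 6 - 2 = 4)
c(F) = 4 + F (c(F) = F + 4 = 4 + F)
(c(U(-3))*20)*7 = ((4 + 3)*20)*7 = (7*20)*7 = 140*7 = 980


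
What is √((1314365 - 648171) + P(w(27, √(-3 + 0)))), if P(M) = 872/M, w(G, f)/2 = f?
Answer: √(5995746 - 1308*I*√3)/3 ≈ 816.21 - 0.1542*I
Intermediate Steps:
w(G, f) = 2*f
√((1314365 - 648171) + P(w(27, √(-3 + 0)))) = √((1314365 - 648171) + 872/((2*√(-3 + 0)))) = √(666194 + 872/((2*√(-3)))) = √(666194 + 872/((2*(I*√3)))) = √(666194 + 872/((2*I*√3))) = √(666194 + 872*(-I*√3/6)) = √(666194 - 436*I*√3/3)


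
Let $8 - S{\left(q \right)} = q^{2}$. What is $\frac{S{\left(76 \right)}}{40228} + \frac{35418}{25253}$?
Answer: $\frac{319784000}{253969421} \approx 1.2591$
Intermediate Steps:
$S{\left(q \right)} = 8 - q^{2}$
$\frac{S{\left(76 \right)}}{40228} + \frac{35418}{25253} = \frac{8 - 76^{2}}{40228} + \frac{35418}{25253} = \left(8 - 5776\right) \frac{1}{40228} + 35418 \cdot \frac{1}{25253} = \left(8 - 5776\right) \frac{1}{40228} + \frac{35418}{25253} = \left(-5768\right) \frac{1}{40228} + \frac{35418}{25253} = - \frac{1442}{10057} + \frac{35418}{25253} = \frac{319784000}{253969421}$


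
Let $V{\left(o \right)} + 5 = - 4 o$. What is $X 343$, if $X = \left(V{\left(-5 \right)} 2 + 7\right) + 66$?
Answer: $35329$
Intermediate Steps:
$V{\left(o \right)} = -5 - 4 o$
$X = 103$ ($X = \left(\left(-5 - -20\right) 2 + 7\right) + 66 = \left(\left(-5 + 20\right) 2 + 7\right) + 66 = \left(15 \cdot 2 + 7\right) + 66 = \left(30 + 7\right) + 66 = 37 + 66 = 103$)
$X 343 = 103 \cdot 343 = 35329$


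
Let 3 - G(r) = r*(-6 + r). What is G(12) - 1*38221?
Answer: -38290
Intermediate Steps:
G(r) = 3 - r*(-6 + r)
G(12) - 1*38221 = (3 - 1*12² + 6*12) - 1*38221 = (3 - 1*144 + 72) - 38221 = (3 - 144 + 72) - 38221 = -69 - 38221 = -38290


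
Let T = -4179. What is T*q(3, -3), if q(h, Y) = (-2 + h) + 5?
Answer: -25074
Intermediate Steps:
q(h, Y) = 3 + h
T*q(3, -3) = -4179*(3 + 3) = -4179*6 = -25074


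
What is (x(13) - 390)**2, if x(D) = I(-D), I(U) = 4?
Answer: 148996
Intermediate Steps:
x(D) = 4
(x(13) - 390)**2 = (4 - 390)**2 = (-386)**2 = 148996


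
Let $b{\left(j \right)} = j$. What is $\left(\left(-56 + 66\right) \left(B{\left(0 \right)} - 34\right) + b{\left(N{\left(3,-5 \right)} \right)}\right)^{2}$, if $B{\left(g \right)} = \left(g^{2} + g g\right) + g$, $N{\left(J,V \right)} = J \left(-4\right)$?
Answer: $123904$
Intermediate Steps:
$N{\left(J,V \right)} = - 4 J$
$B{\left(g \right)} = g + 2 g^{2}$ ($B{\left(g \right)} = \left(g^{2} + g^{2}\right) + g = 2 g^{2} + g = g + 2 g^{2}$)
$\left(\left(-56 + 66\right) \left(B{\left(0 \right)} - 34\right) + b{\left(N{\left(3,-5 \right)} \right)}\right)^{2} = \left(\left(-56 + 66\right) \left(0 \left(1 + 2 \cdot 0\right) - 34\right) - 12\right)^{2} = \left(10 \left(0 \left(1 + 0\right) - 34\right) - 12\right)^{2} = \left(10 \left(0 \cdot 1 - 34\right) - 12\right)^{2} = \left(10 \left(0 - 34\right) - 12\right)^{2} = \left(10 \left(-34\right) - 12\right)^{2} = \left(-340 - 12\right)^{2} = \left(-352\right)^{2} = 123904$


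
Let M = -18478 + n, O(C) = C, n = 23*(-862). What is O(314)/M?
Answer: -157/19152 ≈ -0.0081976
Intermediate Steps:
n = -19826
M = -38304 (M = -18478 - 19826 = -38304)
O(314)/M = 314/(-38304) = 314*(-1/38304) = -157/19152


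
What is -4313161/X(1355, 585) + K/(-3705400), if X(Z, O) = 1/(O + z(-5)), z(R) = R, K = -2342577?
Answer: -9269552323909423/3705400 ≈ -2.5016e+9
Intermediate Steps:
X(Z, O) = 1/(-5 + O) (X(Z, O) = 1/(O - 5) = 1/(-5 + O))
-4313161/X(1355, 585) + K/(-3705400) = -4313161/(1/(-5 + 585)) - 2342577/(-3705400) = -4313161/(1/580) - 2342577*(-1/3705400) = -4313161/1/580 + 2342577/3705400 = -4313161*580 + 2342577/3705400 = -2501633380 + 2342577/3705400 = -9269552323909423/3705400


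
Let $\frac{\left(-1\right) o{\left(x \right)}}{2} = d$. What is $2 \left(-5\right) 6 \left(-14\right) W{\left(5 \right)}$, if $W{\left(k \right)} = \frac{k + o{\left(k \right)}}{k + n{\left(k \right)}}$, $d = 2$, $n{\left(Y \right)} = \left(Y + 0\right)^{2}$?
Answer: $28$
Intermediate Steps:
$n{\left(Y \right)} = Y^{2}$
$o{\left(x \right)} = -4$ ($o{\left(x \right)} = \left(-2\right) 2 = -4$)
$W{\left(k \right)} = \frac{-4 + k}{k + k^{2}}$ ($W{\left(k \right)} = \frac{k - 4}{k + k^{2}} = \frac{-4 + k}{k + k^{2}}$)
$2 \left(-5\right) 6 \left(-14\right) W{\left(5 \right)} = 2 \left(-5\right) 6 \left(-14\right) \frac{-4 + 5}{5 \left(1 + 5\right)} = \left(-10\right) 6 \left(-14\right) \frac{1}{5} \cdot \frac{1}{6} \cdot 1 = \left(-60\right) \left(-14\right) \frac{1}{5} \cdot \frac{1}{6} \cdot 1 = 840 \cdot \frac{1}{30} = 28$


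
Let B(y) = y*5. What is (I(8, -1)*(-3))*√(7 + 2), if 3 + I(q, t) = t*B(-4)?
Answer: -153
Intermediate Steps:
B(y) = 5*y
I(q, t) = -3 - 20*t (I(q, t) = -3 + t*(5*(-4)) = -3 + t*(-20) = -3 - 20*t)
(I(8, -1)*(-3))*√(7 + 2) = ((-3 - 20*(-1))*(-3))*√(7 + 2) = ((-3 + 20)*(-3))*√9 = (17*(-3))*3 = -51*3 = -153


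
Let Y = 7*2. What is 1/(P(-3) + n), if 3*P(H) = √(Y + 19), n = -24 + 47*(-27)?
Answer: -3879/5015536 - √33/5015536 ≈ -0.00077454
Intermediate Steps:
n = -1293 (n = -24 - 1269 = -1293)
Y = 14
P(H) = √33/3 (P(H) = √(14 + 19)/3 = √33/3)
1/(P(-3) + n) = 1/(√33/3 - 1293) = 1/(-1293 + √33/3)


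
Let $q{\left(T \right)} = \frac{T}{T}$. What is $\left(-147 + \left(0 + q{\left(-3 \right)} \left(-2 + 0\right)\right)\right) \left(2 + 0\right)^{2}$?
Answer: $-596$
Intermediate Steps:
$q{\left(T \right)} = 1$
$\left(-147 + \left(0 + q{\left(-3 \right)} \left(-2 + 0\right)\right)\right) \left(2 + 0\right)^{2} = \left(-147 + \left(0 + 1 \left(-2 + 0\right)\right)\right) \left(2 + 0\right)^{2} = \left(-147 + \left(0 + 1 \left(-2\right)\right)\right) 2^{2} = \left(-147 + \left(0 - 2\right)\right) 4 = \left(-147 - 2\right) 4 = \left(-149\right) 4 = -596$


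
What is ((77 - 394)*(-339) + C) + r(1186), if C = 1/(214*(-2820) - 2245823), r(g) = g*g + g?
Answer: 4317392124234/2849303 ≈ 1.5152e+6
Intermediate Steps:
r(g) = g + g² (r(g) = g² + g = g + g²)
C = -1/2849303 (C = 1/(-603480 - 2245823) = 1/(-2849303) = -1/2849303 ≈ -3.5096e-7)
((77 - 394)*(-339) + C) + r(1186) = ((77 - 394)*(-339) - 1/2849303) + 1186*(1 + 1186) = (-317*(-339) - 1/2849303) + 1186*1187 = (107463 - 1/2849303) + 1407782 = 306194648288/2849303 + 1407782 = 4317392124234/2849303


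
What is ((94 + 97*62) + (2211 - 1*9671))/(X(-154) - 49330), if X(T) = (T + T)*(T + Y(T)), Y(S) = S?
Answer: -676/22767 ≈ -0.029692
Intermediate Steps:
X(T) = 4*T**2 (X(T) = (T + T)*(T + T) = (2*T)*(2*T) = 4*T**2)
((94 + 97*62) + (2211 - 1*9671))/(X(-154) - 49330) = ((94 + 97*62) + (2211 - 1*9671))/(4*(-154)**2 - 49330) = ((94 + 6014) + (2211 - 9671))/(4*23716 - 49330) = (6108 - 7460)/(94864 - 49330) = -1352/45534 = -1352*1/45534 = -676/22767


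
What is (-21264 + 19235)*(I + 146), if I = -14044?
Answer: 28199042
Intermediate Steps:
(-21264 + 19235)*(I + 146) = (-21264 + 19235)*(-14044 + 146) = -2029*(-13898) = 28199042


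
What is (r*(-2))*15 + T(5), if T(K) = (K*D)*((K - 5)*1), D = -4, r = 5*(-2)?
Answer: 300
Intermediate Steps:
r = -10
T(K) = -4*K*(-5 + K) (T(K) = (K*(-4))*((K - 5)*1) = (-4*K)*((-5 + K)*1) = (-4*K)*(-5 + K) = -4*K*(-5 + K))
(r*(-2))*15 + T(5) = -10*(-2)*15 + 4*5*(5 - 1*5) = 20*15 + 4*5*(5 - 5) = 300 + 4*5*0 = 300 + 0 = 300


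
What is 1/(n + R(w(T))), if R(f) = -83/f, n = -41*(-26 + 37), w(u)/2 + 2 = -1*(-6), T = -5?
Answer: -8/3691 ≈ -0.0021674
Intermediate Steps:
w(u) = 8 (w(u) = -4 + 2*(-1*(-6)) = -4 + 2*6 = -4 + 12 = 8)
n = -451 (n = -41*11 = -451)
1/(n + R(w(T))) = 1/(-451 - 83/8) = 1/(-3691/8) = -8/3691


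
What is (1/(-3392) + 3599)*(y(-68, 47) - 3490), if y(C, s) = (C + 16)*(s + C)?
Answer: -14637160593/1696 ≈ -8.6304e+6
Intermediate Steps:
y(C, s) = (16 + C)*(C + s)
(1/(-3392) + 3599)*(y(-68, 47) - 3490) = (1/(-3392) + 3599)*(((-68)² + 16*(-68) + 16*47 - 68*47) - 3490) = (-1/3392 + 3599)*((4624 - 1088 + 752 - 3196) - 3490) = 12207807*(1092 - 3490)/3392 = (12207807/3392)*(-2398) = -14637160593/1696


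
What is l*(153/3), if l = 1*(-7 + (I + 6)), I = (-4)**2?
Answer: 765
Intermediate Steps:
I = 16
l = 15 (l = 1*(-7 + (16 + 6)) = 1*(-7 + 22) = 1*15 = 15)
l*(153/3) = 15*(153/3) = 15*(153*(1/3)) = 15*51 = 765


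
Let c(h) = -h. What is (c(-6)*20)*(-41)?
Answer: -4920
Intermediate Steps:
(c(-6)*20)*(-41) = (-1*(-6)*20)*(-41) = (6*20)*(-41) = 120*(-41) = -4920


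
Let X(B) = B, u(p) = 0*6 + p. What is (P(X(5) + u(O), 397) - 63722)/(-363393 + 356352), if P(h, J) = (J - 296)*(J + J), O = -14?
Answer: -16472/7041 ≈ -2.3394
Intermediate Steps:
u(p) = p (u(p) = 0 + p = p)
P(h, J) = 2*J*(-296 + J) (P(h, J) = (-296 + J)*(2*J) = 2*J*(-296 + J))
(P(X(5) + u(O), 397) - 63722)/(-363393 + 356352) = (2*397*(-296 + 397) - 63722)/(-363393 + 356352) = (2*397*101 - 63722)/(-7041) = (80194 - 63722)*(-1/7041) = 16472*(-1/7041) = -16472/7041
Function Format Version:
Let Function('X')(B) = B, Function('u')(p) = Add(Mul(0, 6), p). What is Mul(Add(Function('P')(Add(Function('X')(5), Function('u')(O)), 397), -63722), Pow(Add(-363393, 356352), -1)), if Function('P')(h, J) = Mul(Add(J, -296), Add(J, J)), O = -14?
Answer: Rational(-16472, 7041) ≈ -2.3394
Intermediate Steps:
Function('u')(p) = p (Function('u')(p) = Add(0, p) = p)
Function('P')(h, J) = Mul(2, J, Add(-296, J)) (Function('P')(h, J) = Mul(Add(-296, J), Mul(2, J)) = Mul(2, J, Add(-296, J)))
Mul(Add(Function('P')(Add(Function('X')(5), Function('u')(O)), 397), -63722), Pow(Add(-363393, 356352), -1)) = Mul(Add(Mul(2, 397, Add(-296, 397)), -63722), Pow(Add(-363393, 356352), -1)) = Mul(Add(Mul(2, 397, 101), -63722), Pow(-7041, -1)) = Mul(Add(80194, -63722), Rational(-1, 7041)) = Mul(16472, Rational(-1, 7041)) = Rational(-16472, 7041)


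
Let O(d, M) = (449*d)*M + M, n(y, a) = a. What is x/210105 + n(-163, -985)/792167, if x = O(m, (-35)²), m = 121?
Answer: 502113081965/1585126167 ≈ 316.77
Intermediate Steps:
O(d, M) = M + 449*M*d (O(d, M) = 449*M*d + M = M + 449*M*d)
x = 66554250 (x = (-35)²*(1 + 449*121) = 1225*(1 + 54329) = 1225*54330 = 66554250)
x/210105 + n(-163, -985)/792167 = 66554250/210105 - 985/792167 = 66554250*(1/210105) - 985*1/792167 = 633850/2001 - 985/792167 = 502113081965/1585126167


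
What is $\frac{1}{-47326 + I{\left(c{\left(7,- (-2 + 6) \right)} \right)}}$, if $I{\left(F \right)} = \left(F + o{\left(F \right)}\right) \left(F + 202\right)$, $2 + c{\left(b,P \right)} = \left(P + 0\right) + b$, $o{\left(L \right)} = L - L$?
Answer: $- \frac{1}{47123} \approx -2.1221 \cdot 10^{-5}$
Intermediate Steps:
$o{\left(L \right)} = 0$
$c{\left(b,P \right)} = -2 + P + b$ ($c{\left(b,P \right)} = -2 + \left(\left(P + 0\right) + b\right) = -2 + \left(P + b\right) = -2 + P + b$)
$I{\left(F \right)} = F \left(202 + F\right)$ ($I{\left(F \right)} = \left(F + 0\right) \left(F + 202\right) = F \left(202 + F\right)$)
$\frac{1}{-47326 + I{\left(c{\left(7,- (-2 + 6) \right)} \right)}} = \frac{1}{-47326 + \left(-2 - \left(-2 + 6\right) + 7\right) \left(202 - -1\right)} = \frac{1}{-47326 + \left(-2 - 4 + 7\right) \left(202 - -1\right)} = \frac{1}{-47326 + 1 \left(202 + 1\right)} = \frac{1}{-47326 + 1 \cdot 203} = \frac{1}{-47326 + 203} = \frac{1}{-47123} = - \frac{1}{47123}$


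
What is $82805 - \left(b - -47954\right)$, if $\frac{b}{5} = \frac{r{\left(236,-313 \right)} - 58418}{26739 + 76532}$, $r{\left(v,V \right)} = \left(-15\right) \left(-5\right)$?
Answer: $\frac{3599389336}{103271} \approx 34854.0$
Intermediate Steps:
$r{\left(v,V \right)} = 75$
$b = - \frac{291715}{103271}$ ($b = 5 \frac{75 - 58418}{26739 + 76532} = 5 \left(- \frac{58343}{103271}\right) = - \frac{291715}{103271} \approx -2.8248$)
$82805 - \left(b - -47954\right) = 82805 - \left(- \frac{291715}{103271} - -47954\right) = 82805 - \left(- \frac{291715}{103271} + 47954\right) = 82805 - \frac{4951965819}{103271} = \frac{3599389336}{103271}$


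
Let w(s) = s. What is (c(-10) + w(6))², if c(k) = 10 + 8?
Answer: 576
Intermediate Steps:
c(k) = 18
(c(-10) + w(6))² = (18 + 6)² = 24² = 576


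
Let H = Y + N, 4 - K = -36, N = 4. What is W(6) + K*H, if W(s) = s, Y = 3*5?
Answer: 766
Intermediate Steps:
Y = 15
K = 40 (K = 4 - 1*(-36) = 4 + 36 = 40)
H = 19 (H = 15 + 4 = 19)
W(6) + K*H = 6 + 40*19 = 6 + 760 = 766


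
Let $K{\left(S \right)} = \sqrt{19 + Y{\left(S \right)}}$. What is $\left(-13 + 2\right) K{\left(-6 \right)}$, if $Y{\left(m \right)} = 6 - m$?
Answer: $- 11 \sqrt{31} \approx -61.245$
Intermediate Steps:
$K{\left(S \right)} = \sqrt{25 - S}$ ($K{\left(S \right)} = \sqrt{19 - \left(-6 + S\right)} = \sqrt{25 - S}$)
$\left(-13 + 2\right) K{\left(-6 \right)} = \left(-13 + 2\right) \sqrt{25 - -6} = - 11 \sqrt{25 + 6} = - 11 \sqrt{31}$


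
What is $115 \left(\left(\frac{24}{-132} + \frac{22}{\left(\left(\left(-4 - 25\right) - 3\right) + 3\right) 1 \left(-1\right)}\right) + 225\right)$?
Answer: $\frac{8275285}{319} \approx 25941.0$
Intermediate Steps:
$115 \left(\left(\frac{24}{-132} + \frac{22}{\left(\left(\left(-4 - 25\right) - 3\right) + 3\right) 1 \left(-1\right)}\right) + 225\right) = 115 \left(\left(24 \left(- \frac{1}{132}\right) + \frac{22}{\left(\left(\left(-4 - 25\right) - 3\right) + 3\right) 1 \left(-1\right)}\right) + 225\right) = 115 \left(\left(- \frac{2}{11} + \frac{22}{\left(\left(-29 - 3\right) + 3\right) 1 \left(-1\right)}\right) + 225\right) = 115 \left(\left(- \frac{2}{11} + \frac{22}{\left(-32 + 3\right) 1 \left(-1\right)}\right) + 225\right) = 115 \left(\left(- \frac{2}{11} + \frac{22}{\left(-29\right) 1 \left(-1\right)}\right) + 225\right) = 115 \left(\left(- \frac{2}{11} + \frac{22}{\left(-29\right) \left(-1\right)}\right) + 225\right) = 115 \left(\left(- \frac{2}{11} + \frac{22}{29}\right) + 225\right) = 115 \left(\frac{184}{319} + 225\right) = 115 \cdot \frac{71959}{319} = \frac{8275285}{319}$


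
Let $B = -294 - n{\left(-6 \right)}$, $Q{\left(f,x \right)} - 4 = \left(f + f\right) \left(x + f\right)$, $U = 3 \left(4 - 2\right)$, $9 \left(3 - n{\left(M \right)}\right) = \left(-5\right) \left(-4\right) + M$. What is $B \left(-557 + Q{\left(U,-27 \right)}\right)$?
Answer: $\frac{2140495}{9} \approx 2.3783 \cdot 10^{5}$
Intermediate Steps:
$n{\left(M \right)} = \frac{7}{9} - \frac{M}{9}$ ($n{\left(M \right)} = 3 - \frac{\left(-5\right) \left(-4\right) + M}{9} = 3 - \frac{20 + M}{9} = 3 - \left(\frac{20}{9} + \frac{M}{9}\right) = \frac{7}{9} - \frac{M}{9}$)
$U = 6$ ($U = 3 \cdot 2 = 6$)
$Q{\left(f,x \right)} = 4 + 2 f \left(f + x\right)$ ($Q{\left(f,x \right)} = 4 + \left(f + f\right) \left(x + f\right) = 4 + 2 f \left(f + x\right)$)
$B = - \frac{2659}{9}$ ($B = -294 - \left(\frac{7}{9} - - \frac{2}{3}\right) = -294 - \left(\frac{7}{9} + \frac{2}{3}\right) = -294 - \frac{13}{9} = - \frac{2659}{9} \approx -295.44$)
$B \left(-557 + Q{\left(U,-27 \right)}\right) = - \frac{2659 \left(-557 + \left(4 + 2 \cdot 6^{2} + 2 \cdot 6 \left(-27\right)\right)\right)}{9} = - \frac{2659 \left(-557 + \left(4 + 2 \cdot 36 - 324\right)\right)}{9} = - \frac{2659 \left(-557 + \left(4 + 72 - 324\right)\right)}{9} = - \frac{2659 \left(-557 - 248\right)}{9} = \left(- \frac{2659}{9}\right) \left(-805\right) = \frac{2140495}{9}$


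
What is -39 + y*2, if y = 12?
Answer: -15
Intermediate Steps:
-39 + y*2 = -39 + 12*2 = -39 + 24 = -15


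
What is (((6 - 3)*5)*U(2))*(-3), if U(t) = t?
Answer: -90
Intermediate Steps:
(((6 - 3)*5)*U(2))*(-3) = (((6 - 3)*5)*2)*(-3) = ((3*5)*2)*(-3) = (15*2)*(-3) = 30*(-3) = -90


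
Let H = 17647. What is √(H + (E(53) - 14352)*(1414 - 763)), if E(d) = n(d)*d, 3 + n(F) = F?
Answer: I*√7600355 ≈ 2756.9*I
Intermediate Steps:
n(F) = -3 + F
E(d) = d*(-3 + d) (E(d) = (-3 + d)*d = d*(-3 + d))
√(H + (E(53) - 14352)*(1414 - 763)) = √(17647 + (53*(-3 + 53) - 14352)*(1414 - 763)) = √(17647 + (53*50 - 14352)*651) = √(17647 + (2650 - 14352)*651) = √(17647 - 11702*651) = √(17647 - 7618002) = √(-7600355) = I*√7600355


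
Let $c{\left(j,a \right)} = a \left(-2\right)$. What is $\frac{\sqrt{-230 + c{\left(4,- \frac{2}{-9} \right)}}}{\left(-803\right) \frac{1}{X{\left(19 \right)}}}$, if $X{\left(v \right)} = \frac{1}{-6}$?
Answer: $\frac{i \sqrt{2074}}{14454} \approx 0.0031508 i$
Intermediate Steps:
$X{\left(v \right)} = - \frac{1}{6}$
$c{\left(j,a \right)} = - 2 a$
$\frac{\sqrt{-230 + c{\left(4,- \frac{2}{-9} \right)}}}{\left(-803\right) \frac{1}{X{\left(19 \right)}}} = \frac{\sqrt{-230 - 2 \left(- \frac{2}{-9}\right)}}{\left(-803\right) \frac{1}{- \frac{1}{6}}} = \frac{\sqrt{-230 - 2 \left(\left(-2\right) \left(- \frac{1}{9}\right)\right)}}{\left(-803\right) \left(-6\right)} = \frac{\sqrt{-230 - \frac{4}{9}}}{4818} = \sqrt{-230 - \frac{4}{9}} \cdot \frac{1}{4818} = \sqrt{- \frac{2074}{9}} \cdot \frac{1}{4818} = \frac{i \sqrt{2074}}{3} \cdot \frac{1}{4818} = \frac{i \sqrt{2074}}{14454}$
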